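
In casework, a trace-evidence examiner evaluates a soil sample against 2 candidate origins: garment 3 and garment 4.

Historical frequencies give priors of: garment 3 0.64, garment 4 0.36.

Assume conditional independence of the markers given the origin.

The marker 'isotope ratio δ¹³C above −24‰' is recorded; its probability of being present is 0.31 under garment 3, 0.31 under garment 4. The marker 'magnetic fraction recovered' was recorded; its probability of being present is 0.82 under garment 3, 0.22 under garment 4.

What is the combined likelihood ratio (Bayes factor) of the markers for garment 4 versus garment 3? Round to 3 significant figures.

Take the product of per-marker likelihoods under each hypothesis, then divide.
  garment 4: 0.31 × 0.22 = 0.0682
  garment 3: 0.31 × 0.82 = 0.2542
Bayes factor = 0.0682 / 0.2542 ≈ 0.268

0.268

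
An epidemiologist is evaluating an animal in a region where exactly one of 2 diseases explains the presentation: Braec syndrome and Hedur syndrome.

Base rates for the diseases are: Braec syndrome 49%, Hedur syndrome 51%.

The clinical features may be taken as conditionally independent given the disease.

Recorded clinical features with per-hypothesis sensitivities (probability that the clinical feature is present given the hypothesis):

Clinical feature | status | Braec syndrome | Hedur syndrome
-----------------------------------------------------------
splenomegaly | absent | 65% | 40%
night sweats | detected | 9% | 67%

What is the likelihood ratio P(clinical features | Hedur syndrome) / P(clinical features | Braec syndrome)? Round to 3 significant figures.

12.8

Take the product of per-clinical feature likelihoods under each hypothesis (using 1 − P(present | H) for each absent clinical feature), then divide.
  Hedur syndrome: (1 − 0.40) × 0.67 = 0.402
  Braec syndrome: (1 − 0.65) × 0.09 = 0.0315
Bayes factor = 0.402 / 0.0315 ≈ 12.8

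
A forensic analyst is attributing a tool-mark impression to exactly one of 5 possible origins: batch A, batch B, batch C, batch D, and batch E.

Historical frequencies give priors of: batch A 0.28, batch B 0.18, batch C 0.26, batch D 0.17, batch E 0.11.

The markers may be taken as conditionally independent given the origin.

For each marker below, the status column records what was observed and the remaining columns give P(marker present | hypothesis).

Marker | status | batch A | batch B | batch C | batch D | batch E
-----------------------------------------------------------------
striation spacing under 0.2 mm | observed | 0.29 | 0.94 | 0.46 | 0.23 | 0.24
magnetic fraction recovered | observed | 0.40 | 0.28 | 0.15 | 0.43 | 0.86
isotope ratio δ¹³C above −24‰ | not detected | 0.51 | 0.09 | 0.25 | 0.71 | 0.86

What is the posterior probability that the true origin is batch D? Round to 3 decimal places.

0.061

Multiply each prior by the joint likelihood of the marker pattern (using 1 − P(present | H) for each absent marker):
  batch A: 0.28 × 0.29 × 0.40 × (1 − 0.51) = 0.015915
  batch B: 0.18 × 0.94 × 0.28 × (1 − 0.09) = 0.043112
  batch C: 0.26 × 0.46 × 0.15 × (1 − 0.25) = 0.013455
  batch D: 0.17 × 0.23 × 0.43 × (1 − 0.71) = 0.0048758
  batch E: 0.11 × 0.24 × 0.86 × (1 − 0.86) = 0.0031786
Marginal likelihood of the evidence = 0.080537.
P(batch D | evidence) = 0.0048758 / 0.080537 ≈ 0.061.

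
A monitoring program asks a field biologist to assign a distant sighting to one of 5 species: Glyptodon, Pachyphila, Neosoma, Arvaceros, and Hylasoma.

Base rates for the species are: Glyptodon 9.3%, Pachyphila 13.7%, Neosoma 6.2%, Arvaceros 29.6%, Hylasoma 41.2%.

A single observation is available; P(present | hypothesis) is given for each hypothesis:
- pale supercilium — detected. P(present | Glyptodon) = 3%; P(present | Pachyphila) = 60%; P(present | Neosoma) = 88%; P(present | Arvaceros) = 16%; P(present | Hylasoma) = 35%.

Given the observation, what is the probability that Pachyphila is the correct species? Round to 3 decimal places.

0.248

Multiply each prior by the likelihood of the observation:
  Glyptodon: 0.093 × 0.03 = 0.00279
  Pachyphila: 0.137 × 0.60 = 0.0822
  Neosoma: 0.062 × 0.88 = 0.05456
  Arvaceros: 0.296 × 0.16 = 0.04736
  Hylasoma: 0.412 × 0.35 = 0.1442
Normalizing constant Z = 0.00279 + 0.0822 + 0.05456 + 0.04736 + 0.1442 = 0.33111.
P(Pachyphila | evidence) = 0.0822 / 0.33111 ≈ 0.248.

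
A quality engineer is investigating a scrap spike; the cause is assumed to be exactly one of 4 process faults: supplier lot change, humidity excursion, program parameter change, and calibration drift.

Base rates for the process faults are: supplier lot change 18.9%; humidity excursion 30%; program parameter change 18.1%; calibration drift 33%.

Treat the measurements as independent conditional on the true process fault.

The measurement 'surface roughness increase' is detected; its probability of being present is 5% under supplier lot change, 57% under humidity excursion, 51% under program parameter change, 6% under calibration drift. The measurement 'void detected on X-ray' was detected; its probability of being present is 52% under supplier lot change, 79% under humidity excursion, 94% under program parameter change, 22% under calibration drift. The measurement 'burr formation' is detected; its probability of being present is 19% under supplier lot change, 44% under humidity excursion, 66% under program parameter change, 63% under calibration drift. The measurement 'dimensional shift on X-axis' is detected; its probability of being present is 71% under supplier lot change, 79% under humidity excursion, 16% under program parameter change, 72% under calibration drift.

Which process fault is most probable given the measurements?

humidity excursion

By Bayes' rule with conditional independence, the unnormalized weight for each hypothesis is prior × ∏ likelihoods:
  supplier lot change: 0.189 × 0.05 × 0.52 × 0.19 × 0.71 = 0.0006629
  humidity excursion: 0.300 × 0.57 × 0.79 × 0.44 × 0.79 = 0.046957
  program parameter change: 0.181 × 0.51 × 0.94 × 0.66 × 0.16 = 0.0091631
  calibration drift: 0.330 × 0.06 × 0.22 × 0.63 × 0.72 = 0.0019759
Marginal likelihood of the evidence = 0.058759.
P(supplier lot change | evidence) ≈ 0.0006629 / 0.058759 ≈ 0.011
P(humidity excursion | evidence) ≈ 0.046957 / 0.058759 ≈ 0.799
P(program parameter change | evidence) ≈ 0.0091631 / 0.058759 ≈ 0.156
P(calibration drift | evidence) ≈ 0.0019759 / 0.058759 ≈ 0.034
The largest is 0.799, so humidity excursion is most probable.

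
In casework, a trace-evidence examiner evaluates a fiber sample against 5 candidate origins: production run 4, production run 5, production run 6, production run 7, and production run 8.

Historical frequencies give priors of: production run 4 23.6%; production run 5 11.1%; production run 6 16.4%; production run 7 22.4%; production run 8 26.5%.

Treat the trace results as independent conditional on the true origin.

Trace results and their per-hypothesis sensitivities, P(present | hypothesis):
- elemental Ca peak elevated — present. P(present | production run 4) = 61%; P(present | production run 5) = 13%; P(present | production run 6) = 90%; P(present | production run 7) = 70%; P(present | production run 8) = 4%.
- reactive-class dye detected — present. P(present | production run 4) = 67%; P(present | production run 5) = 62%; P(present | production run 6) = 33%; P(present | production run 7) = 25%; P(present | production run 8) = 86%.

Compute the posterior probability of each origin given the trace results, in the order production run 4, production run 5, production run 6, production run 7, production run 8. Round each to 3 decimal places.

0.476, 0.044, 0.241, 0.194, 0.045

Multiply each prior by the joint likelihood of the trace result pattern:
  production run 4: 0.236 × 0.61 × 0.67 = 0.096453
  production run 5: 0.111 × 0.13 × 0.62 = 0.0089466
  production run 6: 0.164 × 0.90 × 0.33 = 0.048708
  production run 7: 0.224 × 0.70 × 0.25 = 0.0392
  production run 8: 0.265 × 0.04 × 0.86 = 0.009116
The unnormalized weights sum to 0.20242.
P(production run 4 | evidence) = 0.096453 / 0.20242 ≈ 0.476
P(production run 5 | evidence) = 0.0089466 / 0.20242 ≈ 0.044
P(production run 6 | evidence) = 0.048708 / 0.20242 ≈ 0.241
P(production run 7 | evidence) = 0.0392 / 0.20242 ≈ 0.194
P(production run 8 | evidence) = 0.009116 / 0.20242 ≈ 0.045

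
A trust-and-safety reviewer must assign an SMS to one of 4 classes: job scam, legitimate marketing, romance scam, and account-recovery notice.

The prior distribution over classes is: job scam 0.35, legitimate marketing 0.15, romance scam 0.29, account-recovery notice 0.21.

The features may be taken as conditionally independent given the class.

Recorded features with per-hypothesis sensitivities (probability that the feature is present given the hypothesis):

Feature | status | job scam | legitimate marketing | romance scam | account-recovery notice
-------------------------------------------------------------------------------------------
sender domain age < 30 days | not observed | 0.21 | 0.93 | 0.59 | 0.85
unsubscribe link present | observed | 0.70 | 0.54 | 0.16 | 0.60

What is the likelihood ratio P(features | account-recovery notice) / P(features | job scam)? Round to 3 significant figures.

Take the product of per-feature likelihoods under each hypothesis (using 1 − P(present | H) for each absent feature), then divide.
  account-recovery notice: (1 − 0.85) × 0.60 = 0.09
  job scam: (1 − 0.21) × 0.70 = 0.553
Bayes factor = 0.09 / 0.553 ≈ 0.163

0.163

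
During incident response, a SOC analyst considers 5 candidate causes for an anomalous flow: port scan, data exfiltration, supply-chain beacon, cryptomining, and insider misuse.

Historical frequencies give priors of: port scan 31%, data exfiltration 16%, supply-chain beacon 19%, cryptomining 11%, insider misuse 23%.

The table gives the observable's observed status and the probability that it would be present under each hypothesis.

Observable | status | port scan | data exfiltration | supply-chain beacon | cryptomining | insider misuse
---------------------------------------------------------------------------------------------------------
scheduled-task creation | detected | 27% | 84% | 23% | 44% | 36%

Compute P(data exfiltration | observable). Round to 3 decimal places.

0.342

For each hypothesis, the unnormalized posterior weight is prior × likelihood:
  port scan: 0.31 × 0.27 = 0.0837
  data exfiltration: 0.16 × 0.84 = 0.1344
  supply-chain beacon: 0.19 × 0.23 = 0.0437
  cryptomining: 0.11 × 0.44 = 0.0484
  insider misuse: 0.23 × 0.36 = 0.0828
Marginal likelihood of the evidence = 0.393.
P(data exfiltration | evidence) = 0.1344 / 0.393 ≈ 0.342.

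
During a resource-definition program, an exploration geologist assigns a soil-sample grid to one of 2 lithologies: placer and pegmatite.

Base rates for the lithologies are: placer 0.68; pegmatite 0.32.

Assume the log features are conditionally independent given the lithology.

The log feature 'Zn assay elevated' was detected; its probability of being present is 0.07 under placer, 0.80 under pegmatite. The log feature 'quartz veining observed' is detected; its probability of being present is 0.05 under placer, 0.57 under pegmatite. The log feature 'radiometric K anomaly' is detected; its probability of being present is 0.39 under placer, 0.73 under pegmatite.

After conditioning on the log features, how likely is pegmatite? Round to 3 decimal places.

0.991

Multiply each prior by the joint likelihood of the log feature pattern:
  placer: 0.68 × 0.07 × 0.05 × 0.39 = 0.0009282
  pegmatite: 0.32 × 0.80 × 0.57 × 0.73 = 0.10652
The unnormalized weights sum to 0.10745.
P(pegmatite | evidence) = 0.10652 / 0.10745 ≈ 0.991.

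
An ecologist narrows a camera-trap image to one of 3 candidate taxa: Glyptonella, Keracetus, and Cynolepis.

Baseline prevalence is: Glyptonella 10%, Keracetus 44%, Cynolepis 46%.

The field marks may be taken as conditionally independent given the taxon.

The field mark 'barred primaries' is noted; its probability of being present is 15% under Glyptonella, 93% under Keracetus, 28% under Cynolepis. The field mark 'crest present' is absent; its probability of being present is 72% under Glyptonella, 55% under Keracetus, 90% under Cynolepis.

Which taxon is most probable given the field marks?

Multiply each prior by the joint likelihood of the field mark pattern (using 1 − P(present | H) for each absent field mark):
  Glyptonella: 0.10 × 0.15 × (1 − 0.72) = 0.0042
  Keracetus: 0.44 × 0.93 × (1 − 0.55) = 0.18414
  Cynolepis: 0.46 × 0.28 × (1 − 0.90) = 0.01288
Normalizing constant Z = 0.0042 + 0.18414 + 0.01288 = 0.20122.
P(Glyptonella | evidence) ≈ 0.0042 / 0.20122 ≈ 0.021
P(Keracetus | evidence) ≈ 0.18414 / 0.20122 ≈ 0.915
P(Cynolepis | evidence) ≈ 0.01288 / 0.20122 ≈ 0.064
The largest is 0.915, so Keracetus is most probable.

Keracetus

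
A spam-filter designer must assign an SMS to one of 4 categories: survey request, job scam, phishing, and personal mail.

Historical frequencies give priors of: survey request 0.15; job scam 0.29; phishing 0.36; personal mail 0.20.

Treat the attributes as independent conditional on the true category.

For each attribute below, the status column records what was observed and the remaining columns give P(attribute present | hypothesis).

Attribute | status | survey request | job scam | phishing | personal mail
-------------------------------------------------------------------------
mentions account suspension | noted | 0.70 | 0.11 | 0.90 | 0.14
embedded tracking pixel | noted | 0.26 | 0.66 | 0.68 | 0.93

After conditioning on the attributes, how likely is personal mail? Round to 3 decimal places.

0.088

Multiply each prior by the joint likelihood of the attribute pattern:
  survey request: 0.15 × 0.70 × 0.26 = 0.0273
  job scam: 0.29 × 0.11 × 0.66 = 0.021054
  phishing: 0.36 × 0.90 × 0.68 = 0.22032
  personal mail: 0.20 × 0.14 × 0.93 = 0.02604
Normalizing constant Z = 0.0273 + 0.021054 + 0.22032 + 0.02604 = 0.29471.
P(personal mail | evidence) = 0.02604 / 0.29471 ≈ 0.088.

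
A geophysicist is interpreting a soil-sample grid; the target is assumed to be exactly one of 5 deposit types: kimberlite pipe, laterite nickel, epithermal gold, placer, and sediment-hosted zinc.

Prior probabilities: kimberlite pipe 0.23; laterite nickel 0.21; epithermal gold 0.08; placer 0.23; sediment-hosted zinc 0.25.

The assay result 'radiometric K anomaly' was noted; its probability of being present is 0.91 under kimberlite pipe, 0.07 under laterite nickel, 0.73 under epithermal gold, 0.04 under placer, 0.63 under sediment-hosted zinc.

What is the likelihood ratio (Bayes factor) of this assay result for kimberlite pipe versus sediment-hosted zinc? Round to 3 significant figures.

1.44

Likelihood of this assay result under each hypothesis:
  kimberlite pipe: 0.91
  sediment-hosted zinc: 0.63
Bayes factor = 0.91 / 0.63 ≈ 1.44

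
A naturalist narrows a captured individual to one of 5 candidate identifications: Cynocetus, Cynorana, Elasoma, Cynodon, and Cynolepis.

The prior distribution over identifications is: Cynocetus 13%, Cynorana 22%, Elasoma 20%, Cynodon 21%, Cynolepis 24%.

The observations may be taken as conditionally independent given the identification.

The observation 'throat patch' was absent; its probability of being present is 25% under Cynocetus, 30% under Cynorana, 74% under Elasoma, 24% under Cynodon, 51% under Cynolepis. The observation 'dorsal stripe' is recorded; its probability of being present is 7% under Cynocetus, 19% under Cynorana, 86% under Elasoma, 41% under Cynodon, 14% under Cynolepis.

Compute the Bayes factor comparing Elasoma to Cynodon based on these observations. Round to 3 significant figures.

Joint likelihood of the evidence pattern under each hypothesis (using 1 − P(present | H) for each absent observation):
  Elasoma: (1 − 0.74) × 0.86 = 0.2236
  Cynodon: (1 − 0.24) × 0.41 = 0.3116
Bayes factor = 0.2236 / 0.3116 ≈ 0.718

0.718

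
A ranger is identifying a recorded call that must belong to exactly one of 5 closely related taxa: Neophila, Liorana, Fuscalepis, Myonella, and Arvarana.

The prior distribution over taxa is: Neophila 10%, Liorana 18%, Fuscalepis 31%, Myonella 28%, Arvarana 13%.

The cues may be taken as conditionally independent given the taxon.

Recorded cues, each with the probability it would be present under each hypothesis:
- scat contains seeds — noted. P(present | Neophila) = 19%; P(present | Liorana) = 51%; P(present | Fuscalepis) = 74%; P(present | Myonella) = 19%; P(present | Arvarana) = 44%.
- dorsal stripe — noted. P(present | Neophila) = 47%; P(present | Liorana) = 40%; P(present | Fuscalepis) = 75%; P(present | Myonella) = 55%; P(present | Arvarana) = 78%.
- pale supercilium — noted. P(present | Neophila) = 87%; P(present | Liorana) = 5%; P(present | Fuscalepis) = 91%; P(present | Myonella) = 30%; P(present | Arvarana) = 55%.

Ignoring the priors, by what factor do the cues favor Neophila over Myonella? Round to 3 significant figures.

The Bayes factor is the ratio of the joint likelihoods of the cue pattern under the two hypotheses.
  Neophila: 0.19 × 0.47 × 0.87 = 0.077691
  Myonella: 0.19 × 0.55 × 0.30 = 0.03135
Bayes factor = 0.077691 / 0.03135 ≈ 2.48

2.48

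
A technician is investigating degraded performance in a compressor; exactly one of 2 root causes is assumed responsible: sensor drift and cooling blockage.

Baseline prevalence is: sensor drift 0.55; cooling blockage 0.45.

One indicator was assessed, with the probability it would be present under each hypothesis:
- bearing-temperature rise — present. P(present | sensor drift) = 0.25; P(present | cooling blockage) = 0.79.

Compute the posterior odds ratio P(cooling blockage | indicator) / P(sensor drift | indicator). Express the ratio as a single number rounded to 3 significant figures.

2.59

The normalizing constant cancels in an odds ratio, so compute prior × likelihood for the two hypotheses only:
  cooling blockage: 0.45 × 0.79 = 0.3555
  sensor drift: 0.55 × 0.25 = 0.1375
Odds(cooling blockage : sensor drift) = 0.3555 / 0.1375 ≈ 2.59.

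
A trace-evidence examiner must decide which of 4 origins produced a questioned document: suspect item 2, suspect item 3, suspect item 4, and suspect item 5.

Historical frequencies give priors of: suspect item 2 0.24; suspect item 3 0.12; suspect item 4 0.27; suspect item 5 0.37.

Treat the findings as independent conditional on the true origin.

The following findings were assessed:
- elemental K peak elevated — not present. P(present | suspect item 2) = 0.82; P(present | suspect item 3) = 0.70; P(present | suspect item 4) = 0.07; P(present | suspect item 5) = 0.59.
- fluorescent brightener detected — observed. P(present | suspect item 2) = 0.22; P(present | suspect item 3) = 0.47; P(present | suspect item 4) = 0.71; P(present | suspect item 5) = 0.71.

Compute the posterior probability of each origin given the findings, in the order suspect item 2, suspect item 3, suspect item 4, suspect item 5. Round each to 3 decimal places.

By Bayes' rule with conditional independence, the unnormalized weight for each hypothesis is prior × ∏ likelihoods (using 1 − P(present | H) for each absent finding):
  suspect item 2: 0.24 × (1 − 0.82) × 0.22 = 0.009504
  suspect item 3: 0.12 × (1 − 0.70) × 0.47 = 0.01692
  suspect item 4: 0.27 × (1 − 0.07) × 0.71 = 0.17828
  suspect item 5: 0.37 × (1 − 0.59) × 0.71 = 0.10771
The unnormalized weights sum to 0.31241.
P(suspect item 2 | evidence) = 0.009504 / 0.31241 ≈ 0.030
P(suspect item 3 | evidence) = 0.01692 / 0.31241 ≈ 0.054
P(suspect item 4 | evidence) = 0.17828 / 0.31241 ≈ 0.571
P(suspect item 5 | evidence) = 0.10771 / 0.31241 ≈ 0.345

0.030, 0.054, 0.571, 0.345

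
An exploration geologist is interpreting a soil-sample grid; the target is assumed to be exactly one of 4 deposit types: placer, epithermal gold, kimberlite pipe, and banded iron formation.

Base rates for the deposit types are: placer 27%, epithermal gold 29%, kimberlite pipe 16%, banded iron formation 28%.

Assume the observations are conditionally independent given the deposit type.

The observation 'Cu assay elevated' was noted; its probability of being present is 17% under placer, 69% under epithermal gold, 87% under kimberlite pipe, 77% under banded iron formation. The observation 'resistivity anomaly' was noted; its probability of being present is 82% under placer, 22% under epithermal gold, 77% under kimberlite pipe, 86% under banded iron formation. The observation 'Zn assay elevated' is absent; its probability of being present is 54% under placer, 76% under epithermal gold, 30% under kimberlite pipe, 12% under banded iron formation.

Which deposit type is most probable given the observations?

banded iron formation

By Bayes' rule with conditional independence, the unnormalized weight for each hypothesis is prior × ∏ likelihoods (using 1 − P(present | H) for each absent observation):
  placer: 0.27 × 0.17 × 0.82 × (1 − 0.54) = 0.017313
  epithermal gold: 0.29 × 0.69 × 0.22 × (1 − 0.76) = 0.010565
  kimberlite pipe: 0.16 × 0.87 × 0.77 × (1 − 0.30) = 0.075029
  banded iron formation: 0.28 × 0.77 × 0.86 × (1 − 0.12) = 0.16317
Marginal likelihood of the evidence = 0.26607.
P(placer | evidence) ≈ 0.017313 / 0.26607 ≈ 0.065
P(epithermal gold | evidence) ≈ 0.010565 / 0.26607 ≈ 0.040
P(kimberlite pipe | evidence) ≈ 0.075029 / 0.26607 ≈ 0.282
P(banded iron formation | evidence) ≈ 0.16317 / 0.26607 ≈ 0.613
The largest is 0.613, so banded iron formation is most probable.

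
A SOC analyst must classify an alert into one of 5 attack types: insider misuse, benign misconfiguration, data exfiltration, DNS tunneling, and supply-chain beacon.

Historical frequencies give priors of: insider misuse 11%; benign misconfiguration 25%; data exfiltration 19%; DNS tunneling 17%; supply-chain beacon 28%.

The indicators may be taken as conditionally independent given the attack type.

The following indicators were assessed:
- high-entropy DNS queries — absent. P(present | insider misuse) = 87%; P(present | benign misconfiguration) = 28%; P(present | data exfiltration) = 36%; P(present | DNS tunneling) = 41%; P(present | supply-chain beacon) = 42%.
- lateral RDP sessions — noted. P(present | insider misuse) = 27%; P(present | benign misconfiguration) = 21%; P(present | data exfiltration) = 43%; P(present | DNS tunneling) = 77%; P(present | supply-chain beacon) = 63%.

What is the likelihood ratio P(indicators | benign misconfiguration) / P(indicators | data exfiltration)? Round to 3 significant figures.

0.549

The Bayes factor is the ratio of the joint likelihoods of the indicator pattern under the two hypotheses (using 1 − P(present | H) for each absent indicator).
  benign misconfiguration: (1 − 0.28) × 0.21 = 0.1512
  data exfiltration: (1 − 0.36) × 0.43 = 0.2752
Bayes factor = 0.1512 / 0.2752 ≈ 0.549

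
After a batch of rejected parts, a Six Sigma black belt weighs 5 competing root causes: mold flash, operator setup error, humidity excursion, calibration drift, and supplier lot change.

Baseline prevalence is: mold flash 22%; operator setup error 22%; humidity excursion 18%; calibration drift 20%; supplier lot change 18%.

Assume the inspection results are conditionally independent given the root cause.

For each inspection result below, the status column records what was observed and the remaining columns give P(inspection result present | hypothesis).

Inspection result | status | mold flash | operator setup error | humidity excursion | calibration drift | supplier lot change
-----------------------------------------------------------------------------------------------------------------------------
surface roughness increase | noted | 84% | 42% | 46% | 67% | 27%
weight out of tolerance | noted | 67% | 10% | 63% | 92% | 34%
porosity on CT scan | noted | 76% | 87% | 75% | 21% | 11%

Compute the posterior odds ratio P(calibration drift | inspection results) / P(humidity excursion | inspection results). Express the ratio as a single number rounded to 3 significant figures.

Posterior odds equal prior odds times the likelihood ratio; only the two competing hypotheses matter.
  calibration drift: 0.20 × 0.67 × 0.92 × 0.21 = 0.025889
  humidity excursion: 0.18 × 0.46 × 0.63 × 0.75 = 0.039123
Posterior odds = 0.025889 / 0.039123 ≈ 0.662.

0.662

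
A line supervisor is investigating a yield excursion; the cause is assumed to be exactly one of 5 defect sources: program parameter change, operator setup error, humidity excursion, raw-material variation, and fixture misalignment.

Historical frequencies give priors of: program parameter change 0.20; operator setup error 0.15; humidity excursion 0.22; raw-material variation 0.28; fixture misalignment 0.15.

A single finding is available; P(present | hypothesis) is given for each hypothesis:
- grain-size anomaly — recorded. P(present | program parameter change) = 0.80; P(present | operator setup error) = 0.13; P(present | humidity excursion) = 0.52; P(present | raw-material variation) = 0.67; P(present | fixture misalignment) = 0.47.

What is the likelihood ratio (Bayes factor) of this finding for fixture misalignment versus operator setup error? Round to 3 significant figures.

The Bayes factor is the ratio of the two likelihoods.
  fixture misalignment: 0.47
  operator setup error: 0.13
Bayes factor = 0.47 / 0.13 ≈ 3.62

3.62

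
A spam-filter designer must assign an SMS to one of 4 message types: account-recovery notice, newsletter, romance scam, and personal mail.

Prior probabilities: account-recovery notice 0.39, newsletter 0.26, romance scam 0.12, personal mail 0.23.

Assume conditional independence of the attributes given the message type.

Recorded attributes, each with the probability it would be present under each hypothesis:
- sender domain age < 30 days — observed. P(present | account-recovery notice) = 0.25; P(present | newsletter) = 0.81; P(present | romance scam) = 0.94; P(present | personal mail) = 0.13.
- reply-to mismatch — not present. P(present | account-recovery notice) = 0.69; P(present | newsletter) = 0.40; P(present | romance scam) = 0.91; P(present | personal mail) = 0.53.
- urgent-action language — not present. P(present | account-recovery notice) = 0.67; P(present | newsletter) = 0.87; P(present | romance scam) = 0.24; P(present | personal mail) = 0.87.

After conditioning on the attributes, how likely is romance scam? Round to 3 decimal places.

Multiply each prior by the joint likelihood of the attribute pattern (using 1 − P(present | H) for each absent attribute):
  account-recovery notice: 0.39 × 0.25 × (1 − 0.69) × (1 − 0.67) = 0.0099743
  newsletter: 0.26 × 0.81 × (1 − 0.40) × (1 − 0.87) = 0.016427
  romance scam: 0.12 × 0.94 × (1 − 0.91) × (1 − 0.24) = 0.0077155
  personal mail: 0.23 × 0.13 × (1 − 0.53) × (1 − 0.87) = 0.0018269
Normalizing constant Z = 0.0099743 + 0.016427 + 0.0077155 + 0.0018269 = 0.035943.
P(romance scam | evidence) = 0.0077155 / 0.035943 ≈ 0.215.

0.215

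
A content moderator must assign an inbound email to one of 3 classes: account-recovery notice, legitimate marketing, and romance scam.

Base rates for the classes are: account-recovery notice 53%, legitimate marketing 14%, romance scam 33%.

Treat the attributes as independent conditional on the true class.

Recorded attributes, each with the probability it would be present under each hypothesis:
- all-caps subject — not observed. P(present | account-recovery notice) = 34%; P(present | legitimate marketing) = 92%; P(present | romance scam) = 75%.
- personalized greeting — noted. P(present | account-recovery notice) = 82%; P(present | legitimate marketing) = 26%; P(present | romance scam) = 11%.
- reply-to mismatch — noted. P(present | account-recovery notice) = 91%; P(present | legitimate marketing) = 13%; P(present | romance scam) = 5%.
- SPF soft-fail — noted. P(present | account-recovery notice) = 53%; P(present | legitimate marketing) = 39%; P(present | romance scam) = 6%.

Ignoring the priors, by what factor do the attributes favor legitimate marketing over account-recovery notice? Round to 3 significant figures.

0.00404

Joint likelihood of the attribute pattern under each hypothesis (using 1 − P(present | H) for each absent attribute):
  legitimate marketing: (1 − 0.92) × 0.26 × 0.13 × 0.39 = 0.0010546
  account-recovery notice: (1 − 0.34) × 0.82 × 0.91 × 0.53 = 0.26102
Bayes factor = 0.0010546 / 0.26102 ≈ 0.00404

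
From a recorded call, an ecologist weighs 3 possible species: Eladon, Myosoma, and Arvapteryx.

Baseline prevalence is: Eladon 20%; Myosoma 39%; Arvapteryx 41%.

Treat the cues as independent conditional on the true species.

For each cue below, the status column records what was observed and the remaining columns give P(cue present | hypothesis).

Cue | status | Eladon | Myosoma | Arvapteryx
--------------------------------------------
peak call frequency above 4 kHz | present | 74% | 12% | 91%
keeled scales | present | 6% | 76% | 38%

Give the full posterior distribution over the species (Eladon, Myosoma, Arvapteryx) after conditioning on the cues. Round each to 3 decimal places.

0.048, 0.191, 0.761

Multiply each prior by the joint likelihood of the cue pattern:
  Eladon: 0.20 × 0.74 × 0.06 = 0.00888
  Myosoma: 0.39 × 0.12 × 0.76 = 0.035568
  Arvapteryx: 0.41 × 0.91 × 0.38 = 0.14178
Marginal likelihood of the evidence = 0.18623.
P(Eladon | evidence) = 0.00888 / 0.18623 ≈ 0.048
P(Myosoma | evidence) = 0.035568 / 0.18623 ≈ 0.191
P(Arvapteryx | evidence) = 0.14178 / 0.18623 ≈ 0.761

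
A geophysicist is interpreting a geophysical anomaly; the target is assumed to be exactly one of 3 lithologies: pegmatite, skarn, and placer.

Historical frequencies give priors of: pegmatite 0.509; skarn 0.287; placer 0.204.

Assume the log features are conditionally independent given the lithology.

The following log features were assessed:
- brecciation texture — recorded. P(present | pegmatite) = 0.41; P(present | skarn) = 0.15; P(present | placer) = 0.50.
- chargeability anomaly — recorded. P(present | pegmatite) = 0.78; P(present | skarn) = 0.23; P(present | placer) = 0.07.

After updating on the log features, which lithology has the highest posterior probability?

For each hypothesis, the unnormalized posterior weight is prior × product of the log feature likelihoods:
  pegmatite: 0.509 × 0.41 × 0.78 = 0.16278
  skarn: 0.287 × 0.15 × 0.23 = 0.0099015
  placer: 0.204 × 0.50 × 0.07 = 0.00714
Marginal likelihood of the evidence = 0.17982.
P(pegmatite | evidence) ≈ 0.16278 / 0.17982 ≈ 0.905
P(skarn | evidence) ≈ 0.0099015 / 0.17982 ≈ 0.055
P(placer | evidence) ≈ 0.00714 / 0.17982 ≈ 0.040
The largest is 0.905, so pegmatite is most probable.

pegmatite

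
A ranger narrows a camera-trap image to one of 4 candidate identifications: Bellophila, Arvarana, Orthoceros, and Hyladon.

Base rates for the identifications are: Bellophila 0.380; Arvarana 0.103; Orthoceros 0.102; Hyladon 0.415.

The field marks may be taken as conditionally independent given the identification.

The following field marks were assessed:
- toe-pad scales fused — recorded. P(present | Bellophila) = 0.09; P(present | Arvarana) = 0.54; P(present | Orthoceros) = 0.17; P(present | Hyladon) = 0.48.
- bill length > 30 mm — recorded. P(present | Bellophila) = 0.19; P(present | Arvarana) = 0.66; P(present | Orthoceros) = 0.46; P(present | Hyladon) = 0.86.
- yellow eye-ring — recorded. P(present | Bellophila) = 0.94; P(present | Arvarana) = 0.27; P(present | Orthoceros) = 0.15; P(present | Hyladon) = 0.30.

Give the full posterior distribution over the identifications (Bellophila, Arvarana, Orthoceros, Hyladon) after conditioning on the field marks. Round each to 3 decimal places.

By Bayes' rule with conditional independence, the unnormalized weight for each hypothesis is prior × ∏ likelihoods:
  Bellophila: 0.380 × 0.09 × 0.19 × 0.94 = 0.0061081
  Arvarana: 0.103 × 0.54 × 0.66 × 0.27 = 0.0099115
  Orthoceros: 0.102 × 0.17 × 0.46 × 0.15 = 0.0011965
  Hyladon: 0.415 × 0.48 × 0.86 × 0.30 = 0.051394
Marginal likelihood of the evidence = 0.06861.
P(Bellophila | evidence) = 0.0061081 / 0.06861 ≈ 0.089
P(Arvarana | evidence) = 0.0099115 / 0.06861 ≈ 0.144
P(Orthoceros | evidence) = 0.0011965 / 0.06861 ≈ 0.017
P(Hyladon | evidence) = 0.051394 / 0.06861 ≈ 0.749

0.089, 0.144, 0.017, 0.749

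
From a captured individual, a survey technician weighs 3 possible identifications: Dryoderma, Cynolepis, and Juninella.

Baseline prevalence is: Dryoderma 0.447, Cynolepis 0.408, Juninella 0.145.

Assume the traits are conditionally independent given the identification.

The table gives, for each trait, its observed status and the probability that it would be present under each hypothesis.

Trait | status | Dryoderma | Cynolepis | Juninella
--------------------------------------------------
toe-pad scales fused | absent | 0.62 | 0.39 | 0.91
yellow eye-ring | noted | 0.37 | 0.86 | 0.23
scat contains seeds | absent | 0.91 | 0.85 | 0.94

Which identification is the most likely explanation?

For each hypothesis, the unnormalized posterior weight is prior × product of the trait likelihoods (using 1 − P(present | H) for each absent trait):
  Dryoderma: 0.447 × (1 − 0.62) × 0.37 × (1 − 0.91) = 0.0056563
  Cynolepis: 0.408 × (1 − 0.39) × 0.86 × (1 − 0.85) = 0.032106
  Juninella: 0.145 × (1 − 0.91) × 0.23 × (1 − 0.94) = 0.00018009
Marginal likelihood of the evidence = 0.037942.
P(Dryoderma | evidence) ≈ 0.0056563 / 0.037942 ≈ 0.149
P(Cynolepis | evidence) ≈ 0.032106 / 0.037942 ≈ 0.846
P(Juninella | evidence) ≈ 0.00018009 / 0.037942 ≈ 0.005
The largest is 0.846, so Cynolepis is most probable.

Cynolepis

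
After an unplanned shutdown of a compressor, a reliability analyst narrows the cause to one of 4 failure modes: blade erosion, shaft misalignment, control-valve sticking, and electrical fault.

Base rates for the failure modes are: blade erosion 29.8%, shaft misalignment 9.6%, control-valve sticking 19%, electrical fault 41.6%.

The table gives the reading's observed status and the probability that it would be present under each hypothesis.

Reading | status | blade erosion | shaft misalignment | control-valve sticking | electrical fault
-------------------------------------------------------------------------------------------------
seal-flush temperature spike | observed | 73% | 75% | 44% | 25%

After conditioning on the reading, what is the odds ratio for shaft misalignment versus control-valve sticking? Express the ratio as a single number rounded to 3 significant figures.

The normalizing constant cancels in an odds ratio, so compute prior × likelihood for the two hypotheses only:
  shaft misalignment: 0.096 × 0.75 = 0.072
  control-valve sticking: 0.190 × 0.44 = 0.0836
Odds(shaft misalignment : control-valve sticking) = 0.072 / 0.0836 ≈ 0.861.

0.861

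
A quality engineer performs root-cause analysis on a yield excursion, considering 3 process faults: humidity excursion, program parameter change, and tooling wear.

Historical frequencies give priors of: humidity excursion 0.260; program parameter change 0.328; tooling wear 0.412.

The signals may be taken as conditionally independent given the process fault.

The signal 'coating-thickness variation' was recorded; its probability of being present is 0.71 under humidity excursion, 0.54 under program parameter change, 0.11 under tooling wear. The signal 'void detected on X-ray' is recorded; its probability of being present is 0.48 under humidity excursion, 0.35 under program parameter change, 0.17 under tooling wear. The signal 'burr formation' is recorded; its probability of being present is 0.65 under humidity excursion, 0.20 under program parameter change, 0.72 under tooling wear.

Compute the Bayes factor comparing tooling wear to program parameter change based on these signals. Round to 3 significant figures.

0.356

Take the product of per-signal likelihoods under each hypothesis, then divide.
  tooling wear: 0.11 × 0.17 × 0.72 = 0.013464
  program parameter change: 0.54 × 0.35 × 0.20 = 0.0378
Bayes factor = 0.013464 / 0.0378 ≈ 0.356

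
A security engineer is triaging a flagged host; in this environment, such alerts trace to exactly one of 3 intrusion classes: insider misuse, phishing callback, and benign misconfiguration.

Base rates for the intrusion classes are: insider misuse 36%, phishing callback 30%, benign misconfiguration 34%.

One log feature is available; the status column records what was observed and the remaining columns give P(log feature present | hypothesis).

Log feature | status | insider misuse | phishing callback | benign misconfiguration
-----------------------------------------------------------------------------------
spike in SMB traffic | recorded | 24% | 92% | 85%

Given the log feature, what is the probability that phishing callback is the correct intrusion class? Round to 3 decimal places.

Multiply each prior by the likelihood of the log feature:
  insider misuse: 0.36 × 0.24 = 0.0864
  phishing callback: 0.30 × 0.92 = 0.276
  benign misconfiguration: 0.34 × 0.85 = 0.289
Marginal likelihood of the evidence = 0.6514.
P(phishing callback | evidence) = 0.276 / 0.6514 ≈ 0.424.

0.424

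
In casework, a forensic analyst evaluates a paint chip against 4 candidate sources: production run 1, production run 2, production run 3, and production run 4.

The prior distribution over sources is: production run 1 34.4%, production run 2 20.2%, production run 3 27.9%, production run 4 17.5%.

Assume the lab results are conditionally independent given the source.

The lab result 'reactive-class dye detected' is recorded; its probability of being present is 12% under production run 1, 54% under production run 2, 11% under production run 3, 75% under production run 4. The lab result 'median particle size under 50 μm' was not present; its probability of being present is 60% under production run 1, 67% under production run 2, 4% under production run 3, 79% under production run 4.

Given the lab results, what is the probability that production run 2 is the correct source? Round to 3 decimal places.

Multiply each prior by the joint likelihood of the lab result pattern (using 1 − P(present | H) for each absent lab result):
  production run 1: 0.344 × 0.12 × (1 − 0.60) = 0.016512
  production run 2: 0.202 × 0.54 × (1 − 0.67) = 0.035996
  production run 3: 0.279 × 0.11 × (1 − 0.04) = 0.029462
  production run 4: 0.175 × 0.75 × (1 − 0.79) = 0.027562
Normalizing constant Z = 0.016512 + 0.035996 + 0.029462 + 0.027562 = 0.10953.
P(production run 2 | evidence) = 0.035996 / 0.10953 ≈ 0.329.

0.329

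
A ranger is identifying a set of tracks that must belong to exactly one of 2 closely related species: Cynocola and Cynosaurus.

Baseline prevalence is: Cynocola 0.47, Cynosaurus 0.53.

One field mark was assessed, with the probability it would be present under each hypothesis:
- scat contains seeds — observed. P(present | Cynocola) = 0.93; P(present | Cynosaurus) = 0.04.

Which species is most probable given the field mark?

Cynocola

Multiply each prior by the likelihood of the field mark:
  Cynocola: 0.47 × 0.93 = 0.4371
  Cynosaurus: 0.53 × 0.04 = 0.0212
Normalizing constant Z = 0.4371 + 0.0212 = 0.4583.
P(Cynocola | evidence) ≈ 0.4371 / 0.4583 ≈ 0.954
P(Cynosaurus | evidence) ≈ 0.0212 / 0.4583 ≈ 0.046
The largest is 0.954, so Cynocola is most probable.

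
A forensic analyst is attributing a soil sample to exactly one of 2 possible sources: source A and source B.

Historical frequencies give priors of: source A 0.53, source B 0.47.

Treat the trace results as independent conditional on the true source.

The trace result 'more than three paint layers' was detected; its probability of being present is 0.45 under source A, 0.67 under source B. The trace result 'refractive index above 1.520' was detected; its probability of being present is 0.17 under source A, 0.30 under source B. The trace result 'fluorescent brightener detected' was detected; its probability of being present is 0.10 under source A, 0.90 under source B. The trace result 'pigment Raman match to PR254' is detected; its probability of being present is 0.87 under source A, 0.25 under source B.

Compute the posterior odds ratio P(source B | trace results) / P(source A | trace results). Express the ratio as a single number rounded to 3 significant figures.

Unnormalized posterior weight (prior times the trace result likelihoods) for each of the two hypotheses:
  source B: 0.47 × 0.67 × 0.30 × 0.90 × 0.25 = 0.021256
  source A: 0.53 × 0.45 × 0.17 × 0.10 × 0.87 = 0.0035274
Odds(source B : source A) = 0.021256 / 0.0035274 ≈ 6.03.

6.03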